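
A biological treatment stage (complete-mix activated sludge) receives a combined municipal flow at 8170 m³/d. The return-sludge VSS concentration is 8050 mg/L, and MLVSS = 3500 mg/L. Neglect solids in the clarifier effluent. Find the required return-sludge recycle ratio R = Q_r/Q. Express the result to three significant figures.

R ≈ 0.769

Mass balance around the secondary clarifier (neglecting effluent solids): R = X / (X_r − X) = 3500 / (8050 − 3500) = 0.7692.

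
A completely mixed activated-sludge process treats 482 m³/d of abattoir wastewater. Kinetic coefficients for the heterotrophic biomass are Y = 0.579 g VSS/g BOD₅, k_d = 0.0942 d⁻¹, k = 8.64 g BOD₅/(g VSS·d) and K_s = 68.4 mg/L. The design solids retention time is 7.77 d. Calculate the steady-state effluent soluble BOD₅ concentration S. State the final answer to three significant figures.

S ≈ 3.19 mg/L

From the Monod/SRT balance for a CMAS, S = K_s·(1+k_d θ_c)/[θ_c·(Y k − k_d) − 1] = 68.4 × (1 + 0.0942 × 7.77) / [7.77 × (0.579 × 8.64 − 0.0942) − 1] = 118.5 / 37.14 = 3.190 mg/L.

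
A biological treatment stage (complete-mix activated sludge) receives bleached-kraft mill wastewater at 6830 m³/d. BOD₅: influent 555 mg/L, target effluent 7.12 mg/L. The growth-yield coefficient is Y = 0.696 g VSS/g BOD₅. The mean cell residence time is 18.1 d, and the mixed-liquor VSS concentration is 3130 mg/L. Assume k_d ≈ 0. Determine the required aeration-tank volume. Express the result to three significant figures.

With k_d = 0 the design equation reduces to V = Y Q (S₀−S) θ_c / X = 0.696 × 6830 × (555 − 7.12) × 18.1 / 3130 = 15061 m³.

V ≈ 15100 m³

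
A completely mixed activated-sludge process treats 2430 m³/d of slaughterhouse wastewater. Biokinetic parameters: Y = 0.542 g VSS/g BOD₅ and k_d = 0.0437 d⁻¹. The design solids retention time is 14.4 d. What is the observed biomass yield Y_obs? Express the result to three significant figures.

Correct the yield for decay: Y_obs = Y/(1 + k_d θ_c) = 0.542 / (1 + 0.0437 × 14.4) = 0.542 / 1.629 = 0.3327.

Y_obs ≈ 0.333 g VSS/g BOD₅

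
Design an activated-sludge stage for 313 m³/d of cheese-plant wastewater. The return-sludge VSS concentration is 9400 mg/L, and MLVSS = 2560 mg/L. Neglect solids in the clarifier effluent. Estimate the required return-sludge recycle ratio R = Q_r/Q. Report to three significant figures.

R ≈ 0.374

Mass balance around the secondary clarifier (neglecting effluent solids): R = X / (X_r − X) = 2560 / (9400 − 2560) = 0.3743.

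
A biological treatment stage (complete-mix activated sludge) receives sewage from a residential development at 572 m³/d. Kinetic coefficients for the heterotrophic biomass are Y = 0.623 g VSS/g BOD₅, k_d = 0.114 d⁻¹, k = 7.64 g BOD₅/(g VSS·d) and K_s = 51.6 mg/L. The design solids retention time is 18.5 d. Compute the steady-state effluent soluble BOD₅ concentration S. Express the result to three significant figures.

For a completely mixed reactor with recycle the Lawrence–McCarty relation gives S = K_s·(1 + k_d·θ_c) / [θ_c·(Y·k − k_d) − 1] = 51.6 × (1 + 0.114 × 18.5) / [18.5 × (0.623 × 7.64 − 0.114) − 1] = 160.4 / 84.95 = 1.889 mg/L.

S ≈ 1.89 mg/L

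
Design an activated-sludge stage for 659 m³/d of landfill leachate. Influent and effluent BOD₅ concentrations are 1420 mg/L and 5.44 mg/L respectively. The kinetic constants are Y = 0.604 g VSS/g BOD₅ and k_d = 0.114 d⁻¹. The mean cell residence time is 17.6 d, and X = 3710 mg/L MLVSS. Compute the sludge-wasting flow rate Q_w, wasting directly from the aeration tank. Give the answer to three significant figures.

Q_w ≈ 50.5 m³/d

Steady-state biomass mass balance: V·X·(1 + k_d·θ_c) = Y·Q·(S₀ − S)·θ_c, so V = 0.604 × 659 × (1420 − 5.44) × 17.6 / [3710 × (1 + 0.114 × 17.6)] = 9.91×10^6 / 11154 = 888.5 m³.
Wasting from the aeration tank: Q_w = V / θ_c = 888.5 / 17.6 = 50.48 m³/d.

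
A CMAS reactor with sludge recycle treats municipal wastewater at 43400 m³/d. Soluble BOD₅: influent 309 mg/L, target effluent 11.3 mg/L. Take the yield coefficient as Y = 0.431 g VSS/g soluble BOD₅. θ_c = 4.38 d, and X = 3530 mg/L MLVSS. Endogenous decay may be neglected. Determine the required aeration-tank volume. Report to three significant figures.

V ≈ 6910 m³

V·X = Y·Q·ΔS·θ_c gives V = 0.431 × 43400 × (309 − 11.3) × 4.38 / 3530 = 6909 m³.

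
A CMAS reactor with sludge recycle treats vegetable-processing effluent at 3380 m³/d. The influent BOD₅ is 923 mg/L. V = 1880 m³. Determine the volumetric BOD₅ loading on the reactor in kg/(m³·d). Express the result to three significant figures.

Applied BOD₅ load per unit volume = Q·S₀/V = (3380 × 923/1000)/1880 = 1.659 kg BOD₅·m⁻³·d⁻¹.

L_v ≈ 1.66 kg BOD₅/(m³·d)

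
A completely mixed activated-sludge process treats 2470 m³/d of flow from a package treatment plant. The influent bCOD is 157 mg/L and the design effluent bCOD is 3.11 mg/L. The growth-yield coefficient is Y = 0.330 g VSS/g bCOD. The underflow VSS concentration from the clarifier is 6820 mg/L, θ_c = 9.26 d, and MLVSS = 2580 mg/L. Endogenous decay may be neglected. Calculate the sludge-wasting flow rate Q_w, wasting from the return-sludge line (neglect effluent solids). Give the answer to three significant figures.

Q_w ≈ 18.4 m³/d

With k_d = 0 the design equation reduces to V = Y Q (S₀−S) θ_c / X = 0.330 × 2470 × (157 − 3.11) × 9.26 / 2580 = 450.2 m³.
θ_c = V·X/(Q_w·X_r) when wasting from the recycle, so Q_w = V·X/(θ_c·X_r) = 450.2 × 2580 / (9.26 × 6820) = 18.39 m³/d.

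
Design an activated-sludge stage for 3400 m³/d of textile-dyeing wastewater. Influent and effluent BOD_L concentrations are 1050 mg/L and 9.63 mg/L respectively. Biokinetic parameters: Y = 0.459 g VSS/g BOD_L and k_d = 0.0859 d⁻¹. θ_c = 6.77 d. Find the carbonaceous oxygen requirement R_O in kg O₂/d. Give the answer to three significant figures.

Observed yield with endogenous decay: Y_obs = Y / (1 + k_d·θ_c) = 0.459 / (1 + 0.0859 × 6.77) = 0.459 / 1.582 = 0.2902 g VSS/g BOD_L.
Substrate removed = Q·(S₀ − S) = 3400 m³/d × (1050 − 9.63) g/m³ = 3.54×10^6 g/d = 3537 kg/d.
Biomass synthesised: P_X = Y_obs × 3537 = 1027 kg VSS/d.
Carbonaceous O₂ demand = substrate oxidised − cell-mass equivalent = 3537 − 1.42 × 1027 = 2079 kg O₂/d.

R_O ≈ 2080 kg O₂/d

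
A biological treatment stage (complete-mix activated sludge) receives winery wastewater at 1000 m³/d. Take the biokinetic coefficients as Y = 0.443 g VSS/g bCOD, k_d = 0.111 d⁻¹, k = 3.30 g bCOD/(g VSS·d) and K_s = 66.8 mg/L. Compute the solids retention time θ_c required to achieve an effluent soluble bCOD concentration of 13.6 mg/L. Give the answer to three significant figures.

θ_c ≈ 7.34 d

At the target effluent, Y k S/(K_s+S) = 0.443×3.30×13.6/80.40 = 0.2473 d⁻¹.
1/θ_c = 0.2473 − 0.111 = 0.1363 d⁻¹, so θ_c = 7.337 d.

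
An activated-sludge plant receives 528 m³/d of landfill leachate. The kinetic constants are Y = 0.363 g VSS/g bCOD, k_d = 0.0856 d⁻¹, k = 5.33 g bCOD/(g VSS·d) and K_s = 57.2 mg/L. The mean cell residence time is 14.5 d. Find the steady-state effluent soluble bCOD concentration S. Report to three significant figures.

From the Monod/SRT balance for a CMAS, S = K_s·(1+k_d θ_c)/[θ_c·(Y k − k_d) − 1] = 57.2 × (1 + 0.0856 × 14.5) / [14.5 × (0.363 × 5.33 − 0.0856) − 1] = 128.2 / 25.81 = 4.966 mg/L.

S ≈ 4.97 mg/L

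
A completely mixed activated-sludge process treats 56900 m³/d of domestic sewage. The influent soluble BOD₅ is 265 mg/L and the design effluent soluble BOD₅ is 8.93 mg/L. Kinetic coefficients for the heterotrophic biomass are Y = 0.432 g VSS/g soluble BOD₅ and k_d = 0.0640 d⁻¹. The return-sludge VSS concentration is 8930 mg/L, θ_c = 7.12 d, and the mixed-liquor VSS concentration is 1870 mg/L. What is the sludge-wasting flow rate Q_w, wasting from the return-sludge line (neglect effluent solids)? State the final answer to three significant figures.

From the SRT design equation V = Y Q (S₀−S) θ_c / [X (1 + k_d θ_c)] = 0.432 × 56900 × (265 − 8.93) × 7.12 / [1870 × (1 + 0.0640 × 7.12)] = 4.48×10^7 / 2722 = 16464 m³.
Q_w = (V·X)/(θ_c X_r) = 16464 × 1870 / (7.12 × 8930) = 484.2 m³/d.

Q_w ≈ 484 m³/d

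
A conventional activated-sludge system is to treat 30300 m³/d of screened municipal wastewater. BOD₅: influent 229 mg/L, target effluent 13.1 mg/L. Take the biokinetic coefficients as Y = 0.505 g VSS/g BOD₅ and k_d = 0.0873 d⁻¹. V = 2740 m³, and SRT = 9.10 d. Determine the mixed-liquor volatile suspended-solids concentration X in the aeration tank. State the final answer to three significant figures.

From V·X·(1 + k_d·θ_c) = Y·Q·(S₀ − S)·θ_c: X = 0.505 × 30300 × (229 − 13.1) × 9.10 / [2740 × (1 + 0.0873 × 9.10)] = 6114 mg/L.

X ≈ 6110 mg/L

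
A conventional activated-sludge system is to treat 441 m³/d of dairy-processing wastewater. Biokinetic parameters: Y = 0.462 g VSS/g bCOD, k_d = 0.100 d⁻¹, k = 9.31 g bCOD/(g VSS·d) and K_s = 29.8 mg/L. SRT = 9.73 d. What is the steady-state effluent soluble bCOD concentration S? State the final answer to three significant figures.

For a completely mixed reactor with recycle the Lawrence–McCarty relation gives S = K_s·(1 + k_d·θ_c) / [θ_c·(Y·k − k_d) − 1] = 29.8 × (1 + 0.100 × 9.73) / [9.73 × (0.462 × 9.31 − 0.100) − 1] = 58.80 / 39.88 = 1.474 mg/L.

S ≈ 1.47 mg/L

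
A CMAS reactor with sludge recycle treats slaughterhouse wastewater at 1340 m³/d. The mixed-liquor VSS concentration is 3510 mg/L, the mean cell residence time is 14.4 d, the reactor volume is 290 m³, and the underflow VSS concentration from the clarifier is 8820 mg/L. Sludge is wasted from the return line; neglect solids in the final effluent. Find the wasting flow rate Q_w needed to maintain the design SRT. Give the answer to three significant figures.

Wasting from the return line (neglecting effluent solids): Q_w = V·X / (θ_c·X_r) = 290.0 × 3510 / (14.4 × 8820) = 8.014 m³/d.

Q_w ≈ 8.01 m³/d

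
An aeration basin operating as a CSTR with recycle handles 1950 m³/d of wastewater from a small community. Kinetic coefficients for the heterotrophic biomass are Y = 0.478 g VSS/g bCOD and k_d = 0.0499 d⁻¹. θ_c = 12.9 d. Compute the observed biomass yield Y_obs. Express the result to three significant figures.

Observed yield with endogenous decay: Y_obs = Y / (1 + k_d·θ_c) = 0.478 / (1 + 0.0499 × 12.9) = 0.478 / 1.644 = 0.2908 g VSS/g bCOD.

Y_obs ≈ 0.291 g VSS/g bCOD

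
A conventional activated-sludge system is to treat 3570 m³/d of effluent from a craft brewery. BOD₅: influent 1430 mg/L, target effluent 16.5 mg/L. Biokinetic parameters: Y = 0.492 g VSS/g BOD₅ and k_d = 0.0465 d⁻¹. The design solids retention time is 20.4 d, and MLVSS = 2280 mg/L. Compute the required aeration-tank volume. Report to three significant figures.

Rearranging the biomass balance for a CMAS with decay, V = Y·Q·ΔS·θ_c / [X·(1+k_d θ_c)] = 0.492 × 3570 × (1430 − 16.5) × 20.4 / [2280 × (1 + 0.0465 × 20.4)] = 5.06×10^7 / 4443 = 11400 m³.

V ≈ 11400 m³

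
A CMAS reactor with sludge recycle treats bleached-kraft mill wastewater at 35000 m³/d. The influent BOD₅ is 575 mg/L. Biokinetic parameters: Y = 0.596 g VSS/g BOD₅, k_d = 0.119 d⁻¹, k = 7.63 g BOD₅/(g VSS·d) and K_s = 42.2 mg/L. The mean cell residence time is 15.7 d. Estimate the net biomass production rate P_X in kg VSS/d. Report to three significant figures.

P_X ≈ 4170 kg VSS/d

For a completely mixed reactor with recycle the Lawrence–McCarty relation gives S = K_s·(1 + k_d·θ_c) / [θ_c·(Y·k − k_d) − 1] = 42.2 × (1 + 0.119 × 15.7) / [15.7 × (0.596 × 7.63 − 0.119) − 1] = 121.0 / 68.53 = 1.766 mg/L.
Observed yield with endogenous decay: Y_obs = Y / (1 + k_d·θ_c) = 0.596 / (1 + 0.119 × 15.7) = 0.596 / 2.868 = 0.2078 g VSS/g BOD₅.
Substrate removed = Q·(S₀ − S) = 35000 m³/d × (575 − 1.77) g/m³ = 2.01×10^7 g/d = 20063 kg/d.
Net biomass production P_X = Y_obs × Q·(S₀ − S) = 0.2078 × 20063 = 4169 kg VSS/d.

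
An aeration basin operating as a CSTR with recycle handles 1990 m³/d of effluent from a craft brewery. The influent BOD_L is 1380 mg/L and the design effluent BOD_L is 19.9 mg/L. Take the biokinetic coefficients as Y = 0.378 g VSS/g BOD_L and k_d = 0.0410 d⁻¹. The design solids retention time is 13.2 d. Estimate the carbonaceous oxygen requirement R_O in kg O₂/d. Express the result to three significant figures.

R_O ≈ 1760 kg O₂/d

The observed yield is Y_obs = Y/(1 + k_d·θ_c) = 0.378 / (1 + 0.0410 × 13.2) = 0.378 / 1.541 = 0.2453 g VSS per g BOD_L removed.
Mass of BOD_L removed per day: Q(S₀ − S) = 1990 × 1360 g/m³ = 2707 kg/d.
P_X = Y_obs·Q·(S₀ − S) = 0.2453 × 2707 = 663.8 kg VSS/d.
R_O = Q·(S₀ − S) − 1.42·P_X = 2707 − 1.42 × 663.8 = 1764 kg O₂/d.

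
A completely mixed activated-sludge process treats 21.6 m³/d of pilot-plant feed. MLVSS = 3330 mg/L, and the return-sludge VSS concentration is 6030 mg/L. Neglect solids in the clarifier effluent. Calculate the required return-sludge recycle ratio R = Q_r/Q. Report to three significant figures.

R = Q_r/Q = X/(X_r − X) = 3330 / (6030 − 3330) = 1.233.

R ≈ 1.23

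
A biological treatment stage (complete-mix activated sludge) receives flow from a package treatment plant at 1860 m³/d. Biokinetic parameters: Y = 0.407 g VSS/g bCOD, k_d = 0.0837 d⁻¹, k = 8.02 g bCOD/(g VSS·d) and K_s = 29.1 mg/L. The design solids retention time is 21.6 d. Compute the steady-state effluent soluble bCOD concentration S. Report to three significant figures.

From the Monod/SRT balance for a CMAS, S = K_s·(1+k_d θ_c)/[θ_c·(Y k − k_d) − 1] = 29.1 × (1 + 0.0837 × 21.6) / [21.6 × (0.407 × 8.02 − 0.0837) − 1] = 81.71 / 67.70 = 1.207 mg/L.

S ≈ 1.21 mg/L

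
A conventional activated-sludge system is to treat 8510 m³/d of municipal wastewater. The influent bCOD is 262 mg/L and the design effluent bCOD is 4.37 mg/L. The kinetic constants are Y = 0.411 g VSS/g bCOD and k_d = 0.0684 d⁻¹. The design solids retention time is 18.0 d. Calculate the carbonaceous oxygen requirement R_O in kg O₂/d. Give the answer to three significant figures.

Correct the yield for decay: Y_obs = Y/(1 + k_d θ_c) = 0.411 / (1 + 0.0684 × 18.0) = 0.411 / 2.231 = 0.1842.
Substrate removed = Q·(S₀ − S) = 8510 m³/d × (262 − 4.37) g/m³ = 2.19×10^6 g/d = 2192 kg/d.
Net sludge production P_X = 0.1842 × 2192 = 403.9 kg VSS/d.
R_O = Q·ΔS − 1.42 P_X = 2192 − 573.5 = 1619 kg O₂/d.

R_O ≈ 1620 kg O₂/d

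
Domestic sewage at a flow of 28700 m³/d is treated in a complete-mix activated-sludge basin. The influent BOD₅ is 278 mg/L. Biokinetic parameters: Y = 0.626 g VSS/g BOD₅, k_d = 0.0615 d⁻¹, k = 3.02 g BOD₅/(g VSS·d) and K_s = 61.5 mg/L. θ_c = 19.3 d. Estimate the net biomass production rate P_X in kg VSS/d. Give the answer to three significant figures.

P_X ≈ 2250 kg VSS/d

For a completely mixed reactor with recycle the Lawrence–McCarty relation gives S = K_s·(1 + k_d·θ_c) / [θ_c·(Y·k − k_d) − 1] = 61.5 × (1 + 0.0615 × 19.3) / [19.3 × (0.626 × 3.02 − 0.0615) − 1] = 134.5 / 34.30 = 3.921 mg/L.
Correct the yield for decay: Y_obs = Y/(1 + k_d θ_c) = 0.626 / (1 + 0.0615 × 19.3) = 0.626 / 2.187 = 0.2862.
Substrate removed = Q·(S₀ − S) = 28700 m³/d × (278 − 3.92) g/m³ = 7.87×10^6 g/d = 7866 kg/d.
So the net sludge growth is P_X = 0.2862 × 7866 = 2252 kg VSS/d.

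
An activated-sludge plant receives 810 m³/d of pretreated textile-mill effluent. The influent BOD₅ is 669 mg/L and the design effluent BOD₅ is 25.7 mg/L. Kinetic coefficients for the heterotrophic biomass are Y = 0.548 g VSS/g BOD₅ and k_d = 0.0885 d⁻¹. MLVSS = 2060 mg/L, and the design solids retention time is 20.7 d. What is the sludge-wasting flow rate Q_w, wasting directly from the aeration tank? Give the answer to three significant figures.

Rearranging the biomass balance for a CMAS with decay, V = Y·Q·ΔS·θ_c / [X·(1+k_d θ_c)] = 0.548 × 810 × (669 − 25.7) × 20.7 / [2060 × (1 + 0.0885 × 20.7)] = 5.91×10^6 / 5834 = 1013 m³.
Wasting from the aeration tank: Q_w = V / θ_c = 1013 / 20.7 = 48.95 m³/d.

Q_w ≈ 48.9 m³/d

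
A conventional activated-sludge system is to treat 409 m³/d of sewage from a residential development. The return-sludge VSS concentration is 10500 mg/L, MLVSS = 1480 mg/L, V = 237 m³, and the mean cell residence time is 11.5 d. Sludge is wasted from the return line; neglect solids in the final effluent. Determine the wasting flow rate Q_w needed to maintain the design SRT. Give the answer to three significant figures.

Q_w ≈ 2.90 m³/d

θ_c = V·X/(Q_w·X_r) when wasting from the recycle, so Q_w = V·X/(θ_c·X_r) = 237.0 × 1480 / (11.5 × 10500) = 2.905 m³/d.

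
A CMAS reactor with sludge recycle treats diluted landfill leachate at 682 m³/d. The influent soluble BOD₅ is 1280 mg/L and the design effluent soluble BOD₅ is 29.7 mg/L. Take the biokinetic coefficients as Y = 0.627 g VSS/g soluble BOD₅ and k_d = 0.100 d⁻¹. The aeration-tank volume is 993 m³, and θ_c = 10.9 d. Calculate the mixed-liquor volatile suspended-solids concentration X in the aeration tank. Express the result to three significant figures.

From V·X·(1 + k_d·θ_c) = Y·Q·(S₀ − S)·θ_c: X = 0.627 × 682 × (1280 − 29.7) × 10.9 / [993 × (1 + 0.100 × 10.9)] = 2808 mg/L.

X ≈ 2810 mg/L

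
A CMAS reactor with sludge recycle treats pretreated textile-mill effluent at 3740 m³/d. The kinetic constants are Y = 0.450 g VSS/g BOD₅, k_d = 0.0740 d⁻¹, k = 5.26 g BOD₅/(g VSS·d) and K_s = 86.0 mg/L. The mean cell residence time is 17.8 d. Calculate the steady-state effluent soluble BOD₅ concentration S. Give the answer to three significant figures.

S ≈ 5.01 mg/L

From the Monod/SRT balance for a CMAS, S = K_s·(1+k_d θ_c)/[θ_c·(Y k − k_d) − 1] = 86.0 × (1 + 0.0740 × 17.8) / [17.8 × (0.450 × 5.26 − 0.0740) − 1] = 199.3 / 39.82 = 5.005 mg/L.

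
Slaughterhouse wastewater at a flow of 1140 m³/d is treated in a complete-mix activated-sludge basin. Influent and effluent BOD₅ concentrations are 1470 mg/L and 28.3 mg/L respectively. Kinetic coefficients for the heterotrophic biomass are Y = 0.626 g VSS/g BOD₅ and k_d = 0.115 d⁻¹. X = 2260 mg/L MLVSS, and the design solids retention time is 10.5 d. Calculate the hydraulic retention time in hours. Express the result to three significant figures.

Steady-state biomass mass balance: V·X·(1 + k_d·θ_c) = Y·Q·(S₀ − S)·θ_c, so V = 0.626 × 1140 × (1470 − 28.3) × 10.5 / [2260 × (1 + 0.115 × 10.5)] = 1.08×10^7 / 4989 = 2165 m³.
τ = V/Q = 2165/1140 = 1.899 d, or 45.59 h.

τ ≈ 45.6 h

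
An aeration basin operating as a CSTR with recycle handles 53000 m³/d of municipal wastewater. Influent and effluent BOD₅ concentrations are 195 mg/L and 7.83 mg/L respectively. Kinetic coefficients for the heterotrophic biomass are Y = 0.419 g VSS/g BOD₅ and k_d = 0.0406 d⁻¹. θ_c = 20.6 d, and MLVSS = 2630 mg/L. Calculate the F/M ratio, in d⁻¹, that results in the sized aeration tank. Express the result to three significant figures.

F/M ≈ 0.222 d⁻¹

From the SRT design equation V = Y Q (S₀−S) θ_c / [X (1 + k_d θ_c)] = 0.419 × 53000 × (195 − 7.83) × 20.6 / [2630 × (1 + 0.0406 × 20.6)] = 8.56×10^7 / 4830 = 17729 m³.
F/M = Q·S₀ / (V·X) = 53000 × 195 / (17729 × 2630) = 0.2217 g BOD₅·(g VSS·d)⁻¹.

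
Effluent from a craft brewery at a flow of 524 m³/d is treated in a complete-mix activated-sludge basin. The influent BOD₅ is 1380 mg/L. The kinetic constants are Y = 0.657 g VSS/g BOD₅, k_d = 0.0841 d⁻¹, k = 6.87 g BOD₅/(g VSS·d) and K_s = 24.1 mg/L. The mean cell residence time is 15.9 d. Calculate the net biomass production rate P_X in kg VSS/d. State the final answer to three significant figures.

Effluent substrate depends only on kinetics and SRT: S = K_s(1 + k_d θ_c) / [θ_c(Yk − k_d) − 1] = 24.1 × (1 + 0.0841 × 15.9) / [15.9 × (0.657 × 6.87 − 0.0841) − 1] = 56.33 / 69.43 = 0.8113 mg/L.
The observed yield is Y_obs = Y/(1 + k_d·θ_c) = 0.657 / (1 + 0.0841 × 15.9) = 0.657 / 2.337 = 0.2811 g VSS per g BOD₅ removed.
Q·(S₀ − S) = 524 × (1380 − 0.811) × 10⁻³ = 722.7 kg/d removed.
P_X = Y_obs · Q(S₀ − S) = 0.2811 × 722.7 = 203.2 kg VSS/d.

P_X ≈ 203 kg VSS/d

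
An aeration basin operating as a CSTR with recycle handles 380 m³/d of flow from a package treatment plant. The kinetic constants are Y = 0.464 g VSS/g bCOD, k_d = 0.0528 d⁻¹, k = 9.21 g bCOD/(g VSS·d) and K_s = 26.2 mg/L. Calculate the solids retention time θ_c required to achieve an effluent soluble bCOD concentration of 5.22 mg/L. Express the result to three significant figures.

At the target effluent, Y k S/(K_s+S) = 0.464×9.21×5.22/31.42 = 0.7100 d⁻¹.
θ_c = 1/(μ − k_d) = 1/(0.7100 − 0.0528) = 1/0.6572 = 1.522 d.

θ_c ≈ 1.52 d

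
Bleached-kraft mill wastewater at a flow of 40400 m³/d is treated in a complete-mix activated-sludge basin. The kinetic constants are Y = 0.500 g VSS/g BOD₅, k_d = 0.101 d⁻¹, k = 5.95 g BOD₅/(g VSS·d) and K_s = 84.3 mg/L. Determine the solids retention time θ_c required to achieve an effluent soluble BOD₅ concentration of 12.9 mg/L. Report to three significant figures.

θ_c ≈ 3.40 d

At the target effluent, Y k S/(K_s+S) = 0.500×5.95×12.9/97.20 = 0.3948 d⁻¹.
θ_c = 1/(μ − k_d) = 1/(0.3948 − 0.101) = 1/0.2938 = 3.403 d.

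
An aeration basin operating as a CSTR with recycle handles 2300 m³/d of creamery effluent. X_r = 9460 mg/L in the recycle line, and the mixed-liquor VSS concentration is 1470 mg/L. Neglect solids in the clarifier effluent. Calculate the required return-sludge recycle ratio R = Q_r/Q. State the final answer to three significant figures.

R ≈ 0.184

Mass balance around the secondary clarifier (neglecting effluent solids): R = X / (X_r − X) = 1470 / (9460 − 1470) = 0.1840.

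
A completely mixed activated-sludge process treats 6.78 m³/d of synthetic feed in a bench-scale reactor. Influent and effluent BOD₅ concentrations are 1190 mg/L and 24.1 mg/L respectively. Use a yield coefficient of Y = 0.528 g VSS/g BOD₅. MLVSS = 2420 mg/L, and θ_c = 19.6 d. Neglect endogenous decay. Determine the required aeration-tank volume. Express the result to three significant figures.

V ≈ 33.8 m³

V·X = Y·Q·ΔS·θ_c gives V = 0.528 × 6.78 × (1190 − 24.1) × 19.6 / 2420 = 33.80 m³.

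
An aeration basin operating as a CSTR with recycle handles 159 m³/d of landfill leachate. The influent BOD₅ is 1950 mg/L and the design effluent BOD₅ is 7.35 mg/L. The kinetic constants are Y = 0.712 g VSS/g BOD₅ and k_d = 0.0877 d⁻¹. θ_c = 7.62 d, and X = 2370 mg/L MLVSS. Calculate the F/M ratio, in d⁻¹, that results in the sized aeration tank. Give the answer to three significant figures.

From the SRT design equation V = Y Q (S₀−S) θ_c / [X (1 + k_d θ_c)] = 0.712 × 159 × (1950 − 7.35) × 7.62 / [2370 × (1 + 0.0877 × 7.62)] = 1.68×10^6 / 3954 = 423.8 m³.
Food-to-microorganism ratio F/M = Q S₀ / (V X) = 159 × 1950 / (423.8 × 2370) = 0.3087 d⁻¹.

F/M ≈ 0.309 d⁻¹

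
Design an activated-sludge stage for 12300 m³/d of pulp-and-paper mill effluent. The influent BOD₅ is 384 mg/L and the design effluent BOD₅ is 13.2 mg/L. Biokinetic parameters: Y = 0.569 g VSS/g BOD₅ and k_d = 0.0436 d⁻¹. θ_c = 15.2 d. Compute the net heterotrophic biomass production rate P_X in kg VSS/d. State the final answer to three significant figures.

P_X ≈ 1560 kg VSS/d

Correct the yield for decay: Y_obs = Y/(1 + k_d θ_c) = 0.569 / (1 + 0.0436 × 15.2) = 0.569 / 1.663 = 0.3422.
ΔS = 384 − 13.2 = 370.8 mg/L, so the substrate removal rate is 12300 × 370.8/1000 = 4561 kg BOD₅/d.
Biomass produced: P_X = Y_obs·Q·ΔS = 0.3422 × 4561 ≈ 1561 kg VSS/d.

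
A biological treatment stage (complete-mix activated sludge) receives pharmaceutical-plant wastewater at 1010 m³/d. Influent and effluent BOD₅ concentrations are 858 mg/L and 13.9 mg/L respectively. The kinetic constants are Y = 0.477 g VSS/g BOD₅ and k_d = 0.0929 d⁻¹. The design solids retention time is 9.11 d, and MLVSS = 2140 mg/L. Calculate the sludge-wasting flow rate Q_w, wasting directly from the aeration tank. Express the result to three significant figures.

Q_w ≈ 103 m³/d

From the SRT design equation V = Y Q (S₀−S) θ_c / [X (1 + k_d θ_c)] = 0.477 × 1010 × (858 − 13.9) × 9.11 / [2140 × (1 + 0.0929 × 9.11)] = 3.7×10^6 / 3951 = 937.6 m³.
With mixed-liquor wasting, θ_c = V/Q_w, so Q_w = V/θ_c = 937.6/9.11 = 102.9 m³/d.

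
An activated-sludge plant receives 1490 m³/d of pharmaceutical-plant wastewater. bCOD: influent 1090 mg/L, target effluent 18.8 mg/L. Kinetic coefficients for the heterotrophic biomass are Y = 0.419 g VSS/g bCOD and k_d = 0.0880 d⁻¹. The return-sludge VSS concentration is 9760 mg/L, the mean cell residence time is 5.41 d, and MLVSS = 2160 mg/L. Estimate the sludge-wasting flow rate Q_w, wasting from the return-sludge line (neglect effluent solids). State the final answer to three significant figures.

Q_w ≈ 46.4 m³/d

Rearranging the biomass balance for a CMAS with decay, V = Y·Q·ΔS·θ_c / [X·(1+k_d θ_c)] = 0.419 × 1490 × (1090 − 18.8) × 5.41 / [2160 × (1 + 0.0880 × 5.41)] = 3.62×10^6 / 3188 = 1135 m³.
Wasting from the return line (neglecting effluent solids): Q_w = V·X / (θ_c·X_r) = 1135 × 2160 / (5.41 × 9760) = 46.42 m³/d.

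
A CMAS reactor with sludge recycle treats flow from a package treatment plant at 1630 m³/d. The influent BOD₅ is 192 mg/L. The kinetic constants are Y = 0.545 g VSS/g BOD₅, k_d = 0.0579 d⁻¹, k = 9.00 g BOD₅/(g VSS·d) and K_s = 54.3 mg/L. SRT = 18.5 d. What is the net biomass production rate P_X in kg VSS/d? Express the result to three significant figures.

Effluent substrate depends only on kinetics and SRT: S = K_s(1 + k_d θ_c) / [θ_c(Yk − k_d) − 1] = 54.3 × (1 + 0.0579 × 18.5) / [18.5 × (0.545 × 9.00 − 0.0579) − 1] = 112.5 / 88.67 = 1.268 mg/L.
Observed yield with endogenous decay: Y_obs = Y / (1 + k_d·θ_c) = 0.545 / (1 + 0.0579 × 18.5) = 0.545 / 2.071 = 0.2631 g VSS/g BOD₅.
Substrate removed = Q·(S₀ − S) = 1630 m³/d × (192 − 1.27) g/m³ = 3.11×10^5 g/d = 310.9 kg/d.
P_X = Y_obs · Q(S₀ − S) = 0.2631 × 310.9 = 81.81 kg VSS/d.

P_X ≈ 81.8 kg VSS/d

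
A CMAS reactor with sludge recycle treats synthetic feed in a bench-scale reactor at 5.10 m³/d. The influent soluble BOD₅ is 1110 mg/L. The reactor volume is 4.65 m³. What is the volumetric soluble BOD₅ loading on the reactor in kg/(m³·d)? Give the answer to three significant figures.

L_v ≈ 1.22 kg soluble BOD₅/(m³·d)

L_v = Q S₀ / V = 5.10 × 1110 × 10⁻³ / 4.650 = 1.217 kg/(m³·d).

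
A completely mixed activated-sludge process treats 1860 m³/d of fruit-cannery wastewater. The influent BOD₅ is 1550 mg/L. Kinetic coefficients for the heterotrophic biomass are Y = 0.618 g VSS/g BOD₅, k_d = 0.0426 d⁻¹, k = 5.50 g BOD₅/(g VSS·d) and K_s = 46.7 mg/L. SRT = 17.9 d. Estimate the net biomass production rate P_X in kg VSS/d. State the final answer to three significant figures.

Effluent substrate depends only on kinetics and SRT: S = K_s(1 + k_d θ_c) / [θ_c(Yk − k_d) − 1] = 46.7 × (1 + 0.0426 × 17.9) / [17.9 × (0.618 × 5.50 − 0.0426) − 1] = 82.31 / 59.08 = 1.393 mg/L.
The observed yield is Y_obs = Y/(1 + k_d·θ_c) = 0.618 / (1 + 0.0426 × 17.9) = 0.618 / 1.763 = 0.3506 g VSS per g BOD₅ removed.
Q·(S₀ − S) = 1860 × (1550 − 1.39) × 10⁻³ = 2880 kg/d removed.
So the net sludge growth is P_X = 0.3506 × 2880 = 1010 kg VSS/d.

P_X ≈ 1010 kg VSS/d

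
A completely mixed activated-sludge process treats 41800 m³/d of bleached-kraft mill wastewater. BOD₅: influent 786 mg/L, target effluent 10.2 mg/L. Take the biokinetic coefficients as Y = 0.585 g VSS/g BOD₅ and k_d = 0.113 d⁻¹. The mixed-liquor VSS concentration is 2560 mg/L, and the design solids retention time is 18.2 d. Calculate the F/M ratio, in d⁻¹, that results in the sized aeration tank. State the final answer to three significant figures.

Steady-state biomass mass balance: V·X·(1 + k_d·θ_c) = Y·Q·(S₀ − S)·θ_c, so V = 0.585 × 41800 × (786 − 10.2) × 18.2 / [2560 × (1 + 0.113 × 18.2)] = 3.45×10^8 / 7825 = 44124 m³.
F/M = applied load / biomass = Q·S₀/(V·X) = 41800 × 786 / (44124 × 2560) = 0.2909 d⁻¹.

F/M ≈ 0.291 d⁻¹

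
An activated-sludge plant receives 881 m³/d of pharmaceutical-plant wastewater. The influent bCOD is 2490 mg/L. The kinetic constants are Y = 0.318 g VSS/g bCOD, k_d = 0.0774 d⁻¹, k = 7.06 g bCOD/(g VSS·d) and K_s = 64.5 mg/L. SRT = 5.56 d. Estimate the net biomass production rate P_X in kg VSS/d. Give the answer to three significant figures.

From the Monod/SRT balance for a CMAS, S = K_s·(1+k_d θ_c)/[θ_c·(Y k − k_d) − 1] = 64.5 × (1 + 0.0774 × 5.56) / [5.56 × (0.318 × 7.06 − 0.0774) − 1] = 92.26 / 11.05 = 8.347 mg/L.
The observed yield is Y_obs = Y/(1 + k_d·θ_c) = 0.318 / (1 + 0.0774 × 5.56) = 0.318 / 1.430 = 0.2223 g VSS per g bCOD removed.
Substrate removed = Q·(S₀ − S) = 881 m³/d × (2490 − 8.35) g/m³ = 2.19×10^6 g/d = 2186 kg/d.
Net biomass production P_X = Y_obs × Q·(S₀ − S) = 0.2223 × 2186 = 486.1 kg VSS/d.

P_X ≈ 486 kg VSS/d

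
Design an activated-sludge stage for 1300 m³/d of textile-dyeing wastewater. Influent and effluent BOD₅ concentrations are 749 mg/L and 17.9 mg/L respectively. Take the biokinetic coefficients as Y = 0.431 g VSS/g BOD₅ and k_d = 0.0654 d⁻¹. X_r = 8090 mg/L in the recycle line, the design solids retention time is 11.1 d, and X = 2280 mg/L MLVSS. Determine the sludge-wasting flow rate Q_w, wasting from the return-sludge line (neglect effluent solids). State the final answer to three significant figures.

Q_w ≈ 29.3 m³/d

Rearranging the biomass balance for a CMAS with decay, V = Y·Q·ΔS·θ_c / [X·(1+k_d θ_c)] = 0.431 × 1300 × (749 − 17.9) × 11.1 / [2280 × (1 + 0.0654 × 11.1)] = 4.55×10^6 / 3935 = 1155 m³.
Wasting from the return line (neglecting effluent solids): Q_w = V·X / (θ_c·X_r) = 1155 × 2280 / (11.1 × 8090) = 29.34 m³/d.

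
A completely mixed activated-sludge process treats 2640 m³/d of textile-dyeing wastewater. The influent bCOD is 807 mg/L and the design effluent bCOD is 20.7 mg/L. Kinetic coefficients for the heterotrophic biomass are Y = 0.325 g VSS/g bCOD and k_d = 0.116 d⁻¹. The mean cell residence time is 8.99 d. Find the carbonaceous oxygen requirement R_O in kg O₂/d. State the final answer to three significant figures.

R_O ≈ 1610 kg O₂/d

Correct the yield for decay: Y_obs = Y/(1 + k_d θ_c) = 0.325 / (1 + 0.116 × 8.99) = 0.325 / 2.043 = 0.1591.
Mass of bCOD removed per day: Q(S₀ − S) = 2640 × 786.3 g/m³ = 2076 kg/d.
Biomass synthesised: P_X = Y_obs × 2076 = 330.2 kg VSS/d.
Carbonaceous O₂ demand = substrate oxidised − cell-mass equivalent = 2076 − 1.42 × 330.2 = 1607 kg O₂/d.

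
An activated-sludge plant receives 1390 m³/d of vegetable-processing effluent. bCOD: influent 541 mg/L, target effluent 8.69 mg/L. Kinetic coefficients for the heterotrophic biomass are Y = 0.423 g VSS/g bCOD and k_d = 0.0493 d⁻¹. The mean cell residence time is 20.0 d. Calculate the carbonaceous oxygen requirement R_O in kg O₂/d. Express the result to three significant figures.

R_O ≈ 516 kg O₂/d

The observed yield is Y_obs = Y/(1 + k_d·θ_c) = 0.423 / (1 + 0.0493 × 20.0) = 0.423 / 1.986 = 0.2130 g VSS per g bCOD removed.
Mass of bCOD removed per day: Q(S₀ − S) = 1390 × 532.3 g/m³ = 739.9 kg/d.
Net sludge production P_X = 0.2130 × 739.9 = 157.6 kg VSS/d.
R_O = Q·(S₀ − S) − 1.42·P_X = 739.9 − 1.42 × 157.6 = 516.1 kg O₂/d.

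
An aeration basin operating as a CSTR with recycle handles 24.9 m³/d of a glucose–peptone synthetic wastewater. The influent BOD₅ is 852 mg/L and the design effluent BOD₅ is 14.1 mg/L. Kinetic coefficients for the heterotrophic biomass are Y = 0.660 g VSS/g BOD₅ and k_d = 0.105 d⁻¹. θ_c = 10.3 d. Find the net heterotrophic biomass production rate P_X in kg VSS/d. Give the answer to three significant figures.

P_X ≈ 6.62 kg VSS/d

Y_obs = Y / (1 + k_d θ_c) = 0.660 / (1 + 0.105 × 10.3) = 0.660 / 2.082 = 0.3171.
Mass of BOD₅ removed per day: Q(S₀ − S) = 24.9 × 837.9 g/m³ = 20.86 kg/d.
P_X = Y_obs · Q(S₀ − S) = 0.3171 × 20.86 = 6.615 kg VSS/d.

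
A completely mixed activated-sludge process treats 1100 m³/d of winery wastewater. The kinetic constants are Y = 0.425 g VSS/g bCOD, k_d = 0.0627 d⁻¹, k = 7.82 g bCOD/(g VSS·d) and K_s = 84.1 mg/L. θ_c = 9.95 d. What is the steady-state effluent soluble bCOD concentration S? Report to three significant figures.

From the Monod/SRT balance for a CMAS, S = K_s·(1+k_d θ_c)/[θ_c·(Y k − k_d) − 1] = 84.1 × (1 + 0.0627 × 9.95) / [9.95 × (0.425 × 7.82 − 0.0627) − 1] = 136.6 / 31.44 = 4.343 mg/L.

S ≈ 4.34 mg/L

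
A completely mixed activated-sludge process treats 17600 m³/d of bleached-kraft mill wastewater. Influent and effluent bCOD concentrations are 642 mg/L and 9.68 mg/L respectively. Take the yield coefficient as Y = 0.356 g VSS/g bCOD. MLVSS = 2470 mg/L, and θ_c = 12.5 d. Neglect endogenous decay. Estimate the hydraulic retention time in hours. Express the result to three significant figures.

τ ≈ 27.3 h

V·X = Y·Q·ΔS·θ_c gives V = 0.356 × 17600 × (642 − 9.68) × 12.5 / 2470 = 20050 m³.
τ = V/Q = 20050/17600 = 1.139 d, or 27.34 h.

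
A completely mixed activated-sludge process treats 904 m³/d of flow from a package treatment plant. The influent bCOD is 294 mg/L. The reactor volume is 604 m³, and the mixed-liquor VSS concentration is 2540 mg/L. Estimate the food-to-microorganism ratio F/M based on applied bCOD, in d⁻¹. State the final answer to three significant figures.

F/M = applied load / biomass = Q·S₀/(V·X) = 904 × 294 / (604.0 × 2540) = 0.1732 d⁻¹.

F/M ≈ 0.173 d⁻¹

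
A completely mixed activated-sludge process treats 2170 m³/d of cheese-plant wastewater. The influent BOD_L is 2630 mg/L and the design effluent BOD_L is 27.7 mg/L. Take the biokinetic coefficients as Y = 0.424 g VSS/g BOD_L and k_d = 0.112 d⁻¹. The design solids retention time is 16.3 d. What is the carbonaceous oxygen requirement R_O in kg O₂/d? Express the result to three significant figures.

R_O ≈ 4440 kg O₂/d

The observed yield is Y_obs = Y/(1 + k_d·θ_c) = 0.424 / (1 + 0.112 × 16.3) = 0.424 / 2.826 = 0.1501 g VSS per g BOD_L removed.
ΔS = 2630 − 27.7 = 2602 mg/L, so the substrate removal rate is 2170 × 2602/1000 = 5647 kg BOD_L/d.
Biomass synthesised: P_X = Y_obs × 5647 = 847.4 kg VSS/d.
R_O = Q·ΔS − 1.42 P_X = 5647 − 1203 = 4444 kg O₂/d.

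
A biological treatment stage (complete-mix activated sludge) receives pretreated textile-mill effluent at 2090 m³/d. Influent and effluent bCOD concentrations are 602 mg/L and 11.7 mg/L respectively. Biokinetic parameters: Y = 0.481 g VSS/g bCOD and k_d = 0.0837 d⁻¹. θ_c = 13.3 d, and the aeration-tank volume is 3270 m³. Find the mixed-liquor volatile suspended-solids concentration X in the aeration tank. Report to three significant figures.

X ≈ 1140 mg/L

From V·X·(1 + k_d·θ_c) = Y·Q·(S₀ − S)·θ_c: X = 0.481 × 2090 × (602 − 11.7) × 13.3 / [3270 × (1 + 0.0837 × 13.3)] = 1142 mg/L.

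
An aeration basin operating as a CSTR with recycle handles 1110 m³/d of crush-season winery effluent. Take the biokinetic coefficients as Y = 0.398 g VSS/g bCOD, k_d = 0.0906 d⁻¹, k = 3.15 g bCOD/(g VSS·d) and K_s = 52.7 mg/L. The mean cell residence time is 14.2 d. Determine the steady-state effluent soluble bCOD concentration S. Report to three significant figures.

S ≈ 7.77 mg/L

Effluent substrate depends only on kinetics and SRT: S = K_s(1 + k_d θ_c) / [θ_c(Yk − k_d) − 1] = 52.7 × (1 + 0.0906 × 14.2) / [14.2 × (0.398 × 3.15 − 0.0906) − 1] = 120.5 / 15.52 = 7.766 mg/L.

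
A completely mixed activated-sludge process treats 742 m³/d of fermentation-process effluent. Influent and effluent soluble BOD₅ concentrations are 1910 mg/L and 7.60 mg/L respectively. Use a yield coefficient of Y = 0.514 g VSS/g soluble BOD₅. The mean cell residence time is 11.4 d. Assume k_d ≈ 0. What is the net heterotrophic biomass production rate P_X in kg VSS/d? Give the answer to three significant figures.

No decay correction is needed, so Y_obs = Y = 0.514.
Q·(S₀ − S) = 742 × (1910 − 7.60) × 10⁻³ = 1412 kg/d removed.
Biomass produced: P_X = Y_obs·Q·ΔS = 0.5140 × 1412 ≈ 725.6 kg VSS/d.

P_X ≈ 726 kg VSS/d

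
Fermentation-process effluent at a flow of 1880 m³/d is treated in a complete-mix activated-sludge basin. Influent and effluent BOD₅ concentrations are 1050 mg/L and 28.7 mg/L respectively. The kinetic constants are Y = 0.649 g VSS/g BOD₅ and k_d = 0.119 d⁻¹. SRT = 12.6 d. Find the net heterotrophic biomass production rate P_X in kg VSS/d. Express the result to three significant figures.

P_X ≈ 499 kg VSS/d

The observed yield is Y_obs = Y/(1 + k_d·θ_c) = 0.649 / (1 + 0.119 × 12.6) = 0.649 / 2.499 = 0.2597 g VSS per g BOD₅ removed.
ΔS = 1050 − 28.7 = 1021 mg/L, so the substrate removal rate is 1880 × 1021/1000 = 1920 kg BOD₅/d.
P_X = Y_obs · Q(S₀ − S) = 0.2597 × 1920 = 498.6 kg VSS/d.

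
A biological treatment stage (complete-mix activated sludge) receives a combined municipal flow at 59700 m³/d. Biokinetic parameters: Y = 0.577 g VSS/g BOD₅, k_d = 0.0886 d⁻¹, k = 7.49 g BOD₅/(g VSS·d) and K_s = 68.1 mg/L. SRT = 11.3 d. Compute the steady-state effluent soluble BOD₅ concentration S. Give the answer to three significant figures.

For a completely mixed reactor with recycle the Lawrence–McCarty relation gives S = K_s·(1 + k_d·θ_c) / [θ_c·(Y·k − k_d) − 1] = 68.1 × (1 + 0.0886 × 11.3) / [11.3 × (0.577 × 7.49 − 0.0886) − 1] = 136.3 / 46.83 = 2.910 mg/L.

S ≈ 2.91 mg/L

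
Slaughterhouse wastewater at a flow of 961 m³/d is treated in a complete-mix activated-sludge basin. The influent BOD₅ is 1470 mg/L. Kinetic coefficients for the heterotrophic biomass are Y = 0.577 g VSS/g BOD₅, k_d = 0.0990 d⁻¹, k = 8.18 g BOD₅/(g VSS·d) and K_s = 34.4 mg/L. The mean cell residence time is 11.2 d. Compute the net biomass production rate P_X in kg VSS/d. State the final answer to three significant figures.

Effluent substrate depends only on kinetics and SRT: S = K_s(1 + k_d θ_c) / [θ_c(Yk − k_d) − 1] = 34.4 × (1 + 0.0990 × 11.2) / [11.2 × (0.577 × 8.18 − 0.0990) − 1] = 72.54 / 50.75 = 1.429 mg/L.
Correct the yield for decay: Y_obs = Y/(1 + k_d θ_c) = 0.577 / (1 + 0.0990 × 11.2) = 0.577 / 2.109 = 0.2736.
Substrate removed = Q·(S₀ − S) = 961 m³/d × (1470 − 1.43) g/m³ = 1.41×10^6 g/d = 1411 kg/d.
P_X = Y_obs · Q(S₀ − S) = 0.2736 × 1411 = 386.2 kg VSS/d.

P_X ≈ 386 kg VSS/d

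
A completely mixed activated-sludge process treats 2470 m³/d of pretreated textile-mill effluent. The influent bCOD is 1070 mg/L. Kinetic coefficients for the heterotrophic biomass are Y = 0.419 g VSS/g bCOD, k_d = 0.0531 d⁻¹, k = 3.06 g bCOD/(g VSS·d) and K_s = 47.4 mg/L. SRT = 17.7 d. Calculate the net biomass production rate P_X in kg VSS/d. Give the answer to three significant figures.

From the Monod/SRT balance for a CMAS, S = K_s·(1+k_d θ_c)/[θ_c·(Y k − k_d) − 1] = 47.4 × (1 + 0.0531 × 17.7) / [17.7 × (0.419 × 3.06 − 0.0531) − 1] = 91.95 / 20.75 = 4.430 mg/L.
Y_obs = Y / (1 + k_d θ_c) = 0.419 / (1 + 0.0531 × 17.7) = 0.419 / 1.940 = 0.2160.
Q·(S₀ − S) = 2470 × (1070 − 4.43) × 10⁻³ = 2632 kg/d removed.
P_X = Y_obs · Q(S₀ − S) = 0.2160 × 2632 = 568.5 kg VSS/d.

P_X ≈ 568 kg VSS/d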